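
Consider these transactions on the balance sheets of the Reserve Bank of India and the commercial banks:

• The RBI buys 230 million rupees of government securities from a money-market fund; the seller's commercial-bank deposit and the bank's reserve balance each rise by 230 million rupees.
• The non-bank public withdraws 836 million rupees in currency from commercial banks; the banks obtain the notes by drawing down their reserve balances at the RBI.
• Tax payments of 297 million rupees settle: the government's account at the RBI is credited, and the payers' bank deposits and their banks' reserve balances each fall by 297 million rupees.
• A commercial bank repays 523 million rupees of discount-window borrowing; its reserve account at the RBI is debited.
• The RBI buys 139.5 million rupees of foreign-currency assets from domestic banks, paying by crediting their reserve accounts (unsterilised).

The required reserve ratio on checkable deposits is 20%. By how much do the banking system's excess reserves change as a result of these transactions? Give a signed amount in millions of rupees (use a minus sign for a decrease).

-1105.9 million

Asset purchase (from non-banks) 230 million rupees: reserves +230M, deposits +230M.
Currency withdrawal 836 million rupees: reserves −836M, deposits −836M.
Government account inflow 297 million rupees: reserves −297M, deposits −297M.
Discount-window repayment 523 million rupees: reserves −523M, deposits 0.
FX purchase 139.5 million rupees: reserves +139.5M, deposits 0.
Totals: Δreserves = −1286.5M, Δdeposits = −903M.
Δrequired reserves = 20% × −903M = −180.6M.
Δexcess reserves = Δreserves − Δrequired = −1286.5M − (−180.6M) = -1105.9 million.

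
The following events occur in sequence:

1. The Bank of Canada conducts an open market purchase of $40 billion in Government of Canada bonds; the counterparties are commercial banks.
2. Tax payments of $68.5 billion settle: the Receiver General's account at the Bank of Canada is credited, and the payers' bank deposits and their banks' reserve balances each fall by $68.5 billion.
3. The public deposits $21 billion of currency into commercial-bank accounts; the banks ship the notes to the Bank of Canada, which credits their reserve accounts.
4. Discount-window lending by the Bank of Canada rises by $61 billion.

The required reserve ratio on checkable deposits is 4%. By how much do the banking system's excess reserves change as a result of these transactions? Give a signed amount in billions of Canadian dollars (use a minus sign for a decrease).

OMO purchase (from banks) $40 billion: reserves +$40B, deposits 0.
Government account inflow $68.5 billion: reserves −$68.5B, deposits −$68.5B.
Currency deposit $21 billion: reserves +$21B, deposits +$21B.
Discount-window loan $61 billion: reserves +$61B, deposits 0.
Totals: Δreserves = +$53.5B, Δdeposits = −$47.5B.
Δrequired reserves = 4% × −$47.5B = −$1.9B.
Δexcess reserves = Δreserves − Δrequired = +$53.5B − (−$1.9B) = +$55.4 billion.

+$55.4 billion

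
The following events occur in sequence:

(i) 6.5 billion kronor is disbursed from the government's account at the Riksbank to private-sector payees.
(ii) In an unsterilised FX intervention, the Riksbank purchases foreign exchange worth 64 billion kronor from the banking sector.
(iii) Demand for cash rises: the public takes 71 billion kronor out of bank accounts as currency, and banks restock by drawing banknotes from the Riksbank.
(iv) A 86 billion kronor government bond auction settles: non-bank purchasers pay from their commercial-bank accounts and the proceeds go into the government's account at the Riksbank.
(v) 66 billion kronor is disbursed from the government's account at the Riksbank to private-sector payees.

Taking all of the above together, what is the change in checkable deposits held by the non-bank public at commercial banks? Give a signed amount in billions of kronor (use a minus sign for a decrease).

Government spending 6.5 billion kronor: non-bank counterparties' bank balances rise → +6.5B.
FX purchase 64 billion kronor: the counterparty is a bank, so public deposits are unchanged → 0.
Currency withdrawal 71 billion kronor: non-bank counterparties' bank balances fall → −71B.
Government account inflow 86 billion kronor: non-bank counterparties' bank balances fall → −86B.
Government spending 66 billion kronor: non-bank counterparties' bank balances rise → +66B.
Net: 6.5 + 0 − 71 − 86 + 66 = -84.5 billion.

-84.5 billion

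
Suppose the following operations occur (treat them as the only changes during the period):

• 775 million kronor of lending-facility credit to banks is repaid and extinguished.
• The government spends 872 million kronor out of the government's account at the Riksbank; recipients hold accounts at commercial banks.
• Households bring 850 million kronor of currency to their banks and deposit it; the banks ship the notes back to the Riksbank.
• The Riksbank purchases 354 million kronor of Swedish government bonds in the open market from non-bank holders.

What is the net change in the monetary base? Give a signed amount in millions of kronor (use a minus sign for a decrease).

+451 million

Discount-window repayment 775 million kronor: Riksbank balance sheet contracts → −775M.
Government spending 872 million kronor: a non-base liability converts back to reserves → +872M.
Currency deposit 850 million kronor: just a shift between currency and reserves — both are base money → 0.
Asset purchase (from non-banks) 354 million kronor: Riksbank balance sheet expands → +354M.
Net: −775 + 872 + 0 + 354 = +451 million.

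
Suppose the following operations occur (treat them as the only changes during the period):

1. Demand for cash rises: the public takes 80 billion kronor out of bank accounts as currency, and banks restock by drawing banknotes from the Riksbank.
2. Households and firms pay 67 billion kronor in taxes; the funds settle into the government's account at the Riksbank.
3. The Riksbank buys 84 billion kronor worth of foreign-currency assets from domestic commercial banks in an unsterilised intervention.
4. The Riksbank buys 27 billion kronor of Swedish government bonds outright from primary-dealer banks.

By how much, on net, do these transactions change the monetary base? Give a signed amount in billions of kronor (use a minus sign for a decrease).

+44 billion

Riksbank balance sheet:
  Assets:      Securities +27B, Foreign assets +84B
  Liabilities: Bank reserves −36B, Currency in circulation +80B, Government deposits +67B
Commercial banking system:
  Assets:      Reserves at CB −36B, Securities −27B, Foreign assets −84B
  Liabilities: Checkable deposits −147B
Monetary base = currency + reserves: +80B + (−36B) = +44 billion.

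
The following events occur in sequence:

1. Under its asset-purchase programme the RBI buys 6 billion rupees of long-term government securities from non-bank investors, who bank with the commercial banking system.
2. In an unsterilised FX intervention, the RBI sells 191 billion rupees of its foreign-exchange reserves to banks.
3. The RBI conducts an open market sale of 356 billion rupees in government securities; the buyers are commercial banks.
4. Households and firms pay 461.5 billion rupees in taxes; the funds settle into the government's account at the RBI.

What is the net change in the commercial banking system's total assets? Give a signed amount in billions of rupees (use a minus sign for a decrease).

-455.5 billion

Asset purchase (from non-banks) 6 billion rupees: bank balance sheets expand → +6B.
FX sale 191 billion rupees: just an asset swap on bank balance sheets → 0.
OMO sale (to banks) 356 billion rupees: just an asset swap on bank balance sheets → 0.
Government account inflow 461.5 billion rupees: bank balance sheets shrink → −461.5B.
Net: 6 + 0 + 0 − 461.5 = -455.5 billion.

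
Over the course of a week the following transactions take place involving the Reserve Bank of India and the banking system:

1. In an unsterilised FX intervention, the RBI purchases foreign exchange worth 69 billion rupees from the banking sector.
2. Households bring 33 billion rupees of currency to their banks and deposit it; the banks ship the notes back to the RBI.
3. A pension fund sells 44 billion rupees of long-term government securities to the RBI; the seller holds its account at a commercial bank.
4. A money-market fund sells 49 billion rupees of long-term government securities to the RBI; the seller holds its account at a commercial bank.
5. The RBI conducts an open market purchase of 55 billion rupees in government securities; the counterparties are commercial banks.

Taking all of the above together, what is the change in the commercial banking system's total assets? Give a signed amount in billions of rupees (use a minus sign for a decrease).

+126 billion

RBI balance sheet:
  Assets:      Securities +148B, Foreign assets +69B
  Liabilities: Bank reserves +250B, Currency in circulation −33B
Commercial banking system:
  Assets:      Reserves at CB +250B, Securities −55B, Foreign assets −69B
  Liabilities: Checkable deposits +126B
Change in total bank assets = +126 billion.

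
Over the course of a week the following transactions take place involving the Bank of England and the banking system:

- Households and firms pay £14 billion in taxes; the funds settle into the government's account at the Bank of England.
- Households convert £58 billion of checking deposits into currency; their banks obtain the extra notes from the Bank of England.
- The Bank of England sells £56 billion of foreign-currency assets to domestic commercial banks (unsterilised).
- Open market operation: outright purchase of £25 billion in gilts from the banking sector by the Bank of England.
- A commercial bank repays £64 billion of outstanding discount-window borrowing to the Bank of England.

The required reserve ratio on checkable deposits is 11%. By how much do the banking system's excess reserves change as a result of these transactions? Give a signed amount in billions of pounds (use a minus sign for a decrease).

-£159.08 billion

Government account inflow £14 billion: reserves −£14B, deposits −£14B.
Currency withdrawal £58 billion: reserves −£58B, deposits −£58B.
FX sale £56 billion: reserves −£56B, deposits 0.
OMO purchase (from banks) £25 billion: reserves +£25B, deposits 0.
Discount-window repayment £64 billion: reserves −£64B, deposits 0.
Totals: Δreserves = −£167B, Δdeposits = −£72B.
Δrequired reserves = 11% × −£72B = −£7.92B.
Δexcess reserves = Δreserves − Δrequired = −£167B − (−£7.92B) = -£159.08 billion.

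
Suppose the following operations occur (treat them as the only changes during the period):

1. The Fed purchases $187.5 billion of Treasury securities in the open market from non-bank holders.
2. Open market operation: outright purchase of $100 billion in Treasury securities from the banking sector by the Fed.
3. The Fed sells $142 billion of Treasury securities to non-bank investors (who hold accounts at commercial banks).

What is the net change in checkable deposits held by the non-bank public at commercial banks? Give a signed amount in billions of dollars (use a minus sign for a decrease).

+$45.5 billion

Asset purchase (from non-banks) $187.5 billion: non-bank counterparties' bank balances rise → +$187.5B.
OMO purchase (from banks) $100 billion: the counterparty is a bank, so public deposits are unchanged → 0.
Asset sale (to non-banks) $142 billion: non-bank counterparties' bank balances fall → −$142B.
Net: 187.5 + 0 − 142 = +$45.5 billion.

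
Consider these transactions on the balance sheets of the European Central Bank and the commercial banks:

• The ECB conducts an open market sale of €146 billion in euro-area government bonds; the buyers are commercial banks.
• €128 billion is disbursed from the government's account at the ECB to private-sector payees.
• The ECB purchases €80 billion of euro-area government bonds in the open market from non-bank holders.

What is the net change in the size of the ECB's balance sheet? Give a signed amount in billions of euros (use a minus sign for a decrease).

OMO sale (to banks) €146 billion: an ECB asset is shed → −€146B.
Government spending €128 billion: only the composition of liabilities changes → 0.
Asset purchase (from non-banks) €80 billion: an ECB asset is acquired → +€80B.
Net: −146 + 0 + 80 = -€66 billion.

-€66 billion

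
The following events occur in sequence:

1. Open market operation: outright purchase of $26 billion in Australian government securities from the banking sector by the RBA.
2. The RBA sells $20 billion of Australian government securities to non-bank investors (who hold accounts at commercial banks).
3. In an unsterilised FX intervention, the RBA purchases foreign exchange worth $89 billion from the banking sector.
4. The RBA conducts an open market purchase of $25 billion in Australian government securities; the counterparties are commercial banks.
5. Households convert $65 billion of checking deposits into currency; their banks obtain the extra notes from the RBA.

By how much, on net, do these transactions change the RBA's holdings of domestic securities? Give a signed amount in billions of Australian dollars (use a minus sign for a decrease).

RBA balance sheet:
  Assets:      Securities +$31B, Foreign assets +$89B
  Liabilities: Bank reserves +$55B, Currency in circulation +$65B
Commercial banking system:
  Assets:      Reserves at CB +$55B, Securities −$51B, Foreign assets −$89B
  Liabilities: Checkable deposits −$85B
So the change in the RBA's holdings of domestic securities is +$31 billion.

+$31 billion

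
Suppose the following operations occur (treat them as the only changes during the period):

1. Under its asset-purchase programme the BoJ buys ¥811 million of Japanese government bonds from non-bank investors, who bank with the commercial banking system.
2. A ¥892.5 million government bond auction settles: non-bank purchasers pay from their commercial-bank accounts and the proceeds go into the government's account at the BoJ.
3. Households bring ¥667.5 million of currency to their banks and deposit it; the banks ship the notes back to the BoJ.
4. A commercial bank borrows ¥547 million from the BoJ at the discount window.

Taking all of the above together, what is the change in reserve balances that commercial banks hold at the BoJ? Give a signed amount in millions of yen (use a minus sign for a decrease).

+¥1133 million

Asset purchase (from non-banks) ¥811 million: the BoJ pays by crediting reserve accounts → +¥811M.
Government account inflow ¥892.5 million: funds move from bank reserves into the government account → −¥892.5M.
Currency deposit ¥667.5 million: returned notes are swapped for reserve credit → +¥667.5M.
Discount-window loan ¥547 million: the loan is credited to the bank's reserve account → +¥547M.
Net: 811 − 892.5 + 667.5 + 547 = +¥1133 million.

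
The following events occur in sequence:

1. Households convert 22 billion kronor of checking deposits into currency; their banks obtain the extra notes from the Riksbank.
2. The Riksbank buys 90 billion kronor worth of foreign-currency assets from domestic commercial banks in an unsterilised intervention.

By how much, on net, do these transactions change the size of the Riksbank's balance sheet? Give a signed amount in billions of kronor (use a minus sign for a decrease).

Riksbank balance sheet:
  Assets:      Foreign assets +90B
  Liabilities: Bank reserves +68B, Currency in circulation +22B
Change in total Riksbank assets = +90 billion.

+90 billion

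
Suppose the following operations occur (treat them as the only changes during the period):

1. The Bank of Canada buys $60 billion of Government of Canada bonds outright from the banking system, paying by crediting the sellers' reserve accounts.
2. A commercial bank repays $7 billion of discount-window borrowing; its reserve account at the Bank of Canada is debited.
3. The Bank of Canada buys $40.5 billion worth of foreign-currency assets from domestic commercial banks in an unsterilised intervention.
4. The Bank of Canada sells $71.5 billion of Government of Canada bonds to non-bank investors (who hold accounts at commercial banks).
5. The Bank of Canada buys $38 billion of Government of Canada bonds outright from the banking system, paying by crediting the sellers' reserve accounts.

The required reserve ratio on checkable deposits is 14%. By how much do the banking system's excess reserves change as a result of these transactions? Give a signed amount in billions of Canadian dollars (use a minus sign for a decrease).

+$70.01 billion

OMO purchase (from banks) $60 billion: reserves +$60B, deposits 0.
Discount-window repayment $7 billion: reserves −$7B, deposits 0.
FX purchase $40.5 billion: reserves +$40.5B, deposits 0.
Asset sale (to non-banks) $71.5 billion: reserves −$71.5B, deposits −$71.5B.
OMO purchase (from banks) $38 billion: reserves +$38B, deposits 0.
Totals: Δreserves = +$60B, Δdeposits = −$71.5B.
Δrequired reserves = 14% × −$71.5B = −$10.01B.
Δexcess reserves = Δreserves − Δrequired = +$60B − (−$10.01B) = +$70.01 billion.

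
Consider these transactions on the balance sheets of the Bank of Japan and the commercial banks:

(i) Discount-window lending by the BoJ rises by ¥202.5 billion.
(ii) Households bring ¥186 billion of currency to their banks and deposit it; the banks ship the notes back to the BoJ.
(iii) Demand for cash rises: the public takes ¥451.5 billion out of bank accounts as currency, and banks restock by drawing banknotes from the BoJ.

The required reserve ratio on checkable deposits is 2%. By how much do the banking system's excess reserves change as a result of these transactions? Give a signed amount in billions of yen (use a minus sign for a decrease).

Discount-window loan ¥202.5 billion: reserves +¥202.5B, deposits 0.
Currency deposit ¥186 billion: reserves +¥186B, deposits +¥186B.
Currency withdrawal ¥451.5 billion: reserves −¥451.5B, deposits −¥451.5B.
Totals: Δreserves = −¥63B, Δdeposits = −¥265.5B.
Δrequired reserves = 2% × −¥265.5B = −¥5.31B.
Δexcess reserves = Δreserves − Δrequired = −¥63B − (−¥5.31B) = -¥57.69 billion.

-¥57.69 billion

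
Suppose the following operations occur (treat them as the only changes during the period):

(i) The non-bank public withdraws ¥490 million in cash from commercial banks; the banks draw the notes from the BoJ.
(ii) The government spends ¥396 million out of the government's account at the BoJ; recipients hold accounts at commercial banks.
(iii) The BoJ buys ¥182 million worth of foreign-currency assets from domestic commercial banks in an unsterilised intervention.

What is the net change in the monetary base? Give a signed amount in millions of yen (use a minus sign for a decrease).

+¥578 million

BoJ balance sheet:
  Assets:      Foreign assets +¥182M
  Liabilities: Bank reserves +¥88M, Currency in circulation +¥490M, Government deposits −¥396M
Commercial banking system:
  Assets:      Reserves at CB +¥88M, Foreign assets −¥182M
  Liabilities: Checkable deposits −¥94M
Monetary base = currency + reserves: +¥490M + (+¥88M) = +¥578 million.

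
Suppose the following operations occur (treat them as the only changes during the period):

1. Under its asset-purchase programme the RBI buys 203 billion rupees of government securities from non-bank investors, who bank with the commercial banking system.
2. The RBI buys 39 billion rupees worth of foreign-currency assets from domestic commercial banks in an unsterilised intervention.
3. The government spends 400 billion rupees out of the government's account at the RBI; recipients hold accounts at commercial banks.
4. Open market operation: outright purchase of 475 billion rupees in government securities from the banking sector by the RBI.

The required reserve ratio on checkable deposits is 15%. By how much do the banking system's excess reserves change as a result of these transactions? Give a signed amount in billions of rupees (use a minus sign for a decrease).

+1026.55 billion

Asset purchase (from non-banks) 203 billion rupees: reserves +203B, deposits +203B.
FX purchase 39 billion rupees: reserves +39B, deposits 0.
Government spending 400 billion rupees: reserves +400B, deposits +400B.
OMO purchase (from banks) 475 billion rupees: reserves +475B, deposits 0.
Totals: Δreserves = +1117B, Δdeposits = +603B.
Δrequired reserves = 15% × +603B = +90.45B.
Δexcess reserves = Δreserves − Δrequired = +1117B − (+90.45B) = +1026.55 billion.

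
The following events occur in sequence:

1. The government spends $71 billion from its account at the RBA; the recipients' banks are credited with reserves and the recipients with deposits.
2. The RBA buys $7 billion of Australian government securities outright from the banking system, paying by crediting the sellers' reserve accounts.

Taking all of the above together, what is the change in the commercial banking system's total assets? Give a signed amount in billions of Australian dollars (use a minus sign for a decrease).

+$71 billion

RBA balance sheet:
  Assets:      Securities +$7B
  Liabilities: Bank reserves +$78B, Government deposits −$71B
Commercial banking system:
  Assets:      Reserves at CB +$78B, Securities −$7B
  Liabilities: Checkable deposits +$71B
Change in total bank assets = +$71 billion.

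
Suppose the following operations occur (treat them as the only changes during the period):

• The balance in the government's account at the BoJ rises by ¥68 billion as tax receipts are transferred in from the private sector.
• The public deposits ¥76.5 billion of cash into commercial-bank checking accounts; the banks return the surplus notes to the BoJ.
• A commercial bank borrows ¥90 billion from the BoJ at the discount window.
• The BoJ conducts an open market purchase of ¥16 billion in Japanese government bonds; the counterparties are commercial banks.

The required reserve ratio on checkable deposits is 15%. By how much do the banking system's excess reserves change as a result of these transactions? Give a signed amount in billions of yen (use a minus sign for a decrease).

+¥113.225 billion

Government account inflow ¥68 billion: reserves −¥68B, deposits −¥68B.
Currency deposit ¥76.5 billion: reserves +¥76.5B, deposits +¥76.5B.
Discount-window loan ¥90 billion: reserves +¥90B, deposits 0.
OMO purchase (from banks) ¥16 billion: reserves +¥16B, deposits 0.
Totals: Δreserves = +¥114.5B, Δdeposits = +¥8.5B.
Δrequired reserves = 15% × +¥8.5B = +¥1.275B.
Δexcess reserves = Δreserves − Δrequired = +¥114.5B − (+¥1.275B) = +¥113.225 billion.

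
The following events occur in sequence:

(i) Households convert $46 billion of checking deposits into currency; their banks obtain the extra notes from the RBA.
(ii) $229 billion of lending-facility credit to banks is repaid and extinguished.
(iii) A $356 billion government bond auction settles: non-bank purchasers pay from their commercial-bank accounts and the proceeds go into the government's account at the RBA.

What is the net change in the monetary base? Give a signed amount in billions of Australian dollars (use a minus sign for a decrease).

-$585 billion

Currency withdrawal $46 billion: just a shift between currency and reserves — both are base money → 0.
Discount-window repayment $229 billion: RBA balance sheet contracts → −$229B.
Government account inflow $356 billion: reserves shift to a non-base liability → −$356B.
Net: 0 − 229 − 356 = -$585 billion.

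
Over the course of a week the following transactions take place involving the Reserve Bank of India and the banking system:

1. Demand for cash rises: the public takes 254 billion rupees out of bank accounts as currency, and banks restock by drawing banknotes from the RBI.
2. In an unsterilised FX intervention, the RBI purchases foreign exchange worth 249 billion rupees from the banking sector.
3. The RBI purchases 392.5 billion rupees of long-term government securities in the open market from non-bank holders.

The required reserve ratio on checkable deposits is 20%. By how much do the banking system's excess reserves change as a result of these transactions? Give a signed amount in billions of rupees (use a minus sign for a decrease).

+359.8 billion

Currency withdrawal 254 billion rupees: reserves −254B, deposits −254B.
FX purchase 249 billion rupees: reserves +249B, deposits 0.
Asset purchase (from non-banks) 392.5 billion rupees: reserves +392.5B, deposits +392.5B.
Totals: Δreserves = +387.5B, Δdeposits = +138.5B.
Δrequired reserves = 20% × +138.5B = +27.7B.
Δexcess reserves = Δreserves − Δrequired = +387.5B − (+27.7B) = +359.8 billion.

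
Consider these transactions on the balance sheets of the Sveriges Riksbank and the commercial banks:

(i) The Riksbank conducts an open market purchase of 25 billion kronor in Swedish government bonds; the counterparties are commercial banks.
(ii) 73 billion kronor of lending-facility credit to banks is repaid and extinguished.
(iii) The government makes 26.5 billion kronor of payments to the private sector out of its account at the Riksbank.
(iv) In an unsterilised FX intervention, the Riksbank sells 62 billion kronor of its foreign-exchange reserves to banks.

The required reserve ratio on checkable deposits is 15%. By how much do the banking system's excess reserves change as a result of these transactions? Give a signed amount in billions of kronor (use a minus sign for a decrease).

-87.475 billion

OMO purchase (from banks) 25 billion kronor: reserves +25B, deposits 0.
Discount-window repayment 73 billion kronor: reserves −73B, deposits 0.
Government spending 26.5 billion kronor: reserves +26.5B, deposits +26.5B.
FX sale 62 billion kronor: reserves −62B, deposits 0.
Totals: Δreserves = −83.5B, Δdeposits = +26.5B.
Δrequired reserves = 15% × +26.5B = +3.975B.
Δexcess reserves = Δreserves − Δrequired = −83.5B − (+3.975B) = -87.475 billion.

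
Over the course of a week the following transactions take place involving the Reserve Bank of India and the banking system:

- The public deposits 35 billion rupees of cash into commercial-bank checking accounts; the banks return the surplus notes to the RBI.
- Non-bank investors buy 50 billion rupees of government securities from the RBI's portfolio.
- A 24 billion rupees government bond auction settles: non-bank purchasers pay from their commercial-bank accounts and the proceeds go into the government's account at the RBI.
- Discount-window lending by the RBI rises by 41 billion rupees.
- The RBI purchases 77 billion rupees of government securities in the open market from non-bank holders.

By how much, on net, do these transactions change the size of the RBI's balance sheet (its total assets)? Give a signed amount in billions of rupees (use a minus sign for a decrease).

+68 billion

RBI balance sheet:
  Assets:      Securities +27B, Loans to banks +41B
  Liabilities: Bank reserves +79B, Currency in circulation −35B, Government deposits +24B
Commercial banking system:
  Assets:      Reserves at CB +79B
  Liabilities: Checkable deposits +38B, Borrowings from CB +41B
Change in total RBI assets = +68 billion.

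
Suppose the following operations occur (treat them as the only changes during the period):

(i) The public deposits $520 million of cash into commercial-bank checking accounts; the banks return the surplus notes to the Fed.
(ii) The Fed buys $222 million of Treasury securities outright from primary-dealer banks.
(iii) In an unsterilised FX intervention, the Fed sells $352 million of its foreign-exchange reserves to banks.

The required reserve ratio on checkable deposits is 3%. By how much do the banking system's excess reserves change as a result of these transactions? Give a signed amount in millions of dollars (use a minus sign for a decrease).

Currency deposit $520 million: reserves +$520M, deposits +$520M.
OMO purchase (from banks) $222 million: reserves +$222M, deposits 0.
FX sale $352 million: reserves −$352M, deposits 0.
Totals: Δreserves = +$390M, Δdeposits = +$520M.
Δrequired reserves = 3% × +$520M = +$15.6M.
Δexcess reserves = Δreserves − Δrequired = +$390M − (+$15.6M) = +$374.4 million.

+$374.4 million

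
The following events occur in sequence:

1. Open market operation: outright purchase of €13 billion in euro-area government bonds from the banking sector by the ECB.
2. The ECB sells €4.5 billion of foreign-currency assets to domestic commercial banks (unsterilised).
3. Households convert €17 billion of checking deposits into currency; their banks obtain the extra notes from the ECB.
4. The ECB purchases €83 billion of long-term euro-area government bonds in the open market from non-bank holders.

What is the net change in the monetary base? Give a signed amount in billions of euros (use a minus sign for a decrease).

+€91.5 billion

OMO purchase (from banks) €13 billion: ECB balance sheet expands → +€13B.
FX sale €4.5 billion: ECB balance sheet contracts → −€4.5B.
Currency withdrawal €17 billion: just a shift between currency and reserves — both are base money → 0.
Asset purchase (from non-banks) €83 billion: ECB balance sheet expands → +€83B.
Net: 13 − 4.5 + 0 + 83 = +€91.5 billion.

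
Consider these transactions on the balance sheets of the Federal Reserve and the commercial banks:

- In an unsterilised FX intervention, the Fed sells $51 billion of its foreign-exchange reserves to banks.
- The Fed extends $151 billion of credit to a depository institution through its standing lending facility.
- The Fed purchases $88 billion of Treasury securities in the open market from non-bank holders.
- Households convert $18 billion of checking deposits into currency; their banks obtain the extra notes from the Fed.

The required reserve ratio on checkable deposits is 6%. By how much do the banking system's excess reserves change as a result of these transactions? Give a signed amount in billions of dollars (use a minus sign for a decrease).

+$165.8 billion

FX sale $51 billion: reserves −$51B, deposits 0.
Discount-window loan $151 billion: reserves +$151B, deposits 0.
Asset purchase (from non-banks) $88 billion: reserves +$88B, deposits +$88B.
Currency withdrawal $18 billion: reserves −$18B, deposits −$18B.
Totals: Δreserves = +$170B, Δdeposits = +$70B.
Δrequired reserves = 6% × +$70B = +$4.2B.
Δexcess reserves = Δreserves − Δrequired = +$170B − (+$4.2B) = +$165.8 billion.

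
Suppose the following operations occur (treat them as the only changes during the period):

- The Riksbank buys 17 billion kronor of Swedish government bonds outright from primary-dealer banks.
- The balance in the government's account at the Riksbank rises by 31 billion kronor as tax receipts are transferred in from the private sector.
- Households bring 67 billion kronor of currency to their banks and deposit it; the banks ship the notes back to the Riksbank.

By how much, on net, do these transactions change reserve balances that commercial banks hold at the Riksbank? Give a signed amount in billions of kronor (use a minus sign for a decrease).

OMO purchase (from banks) 17 billion kronor: the Riksbank pays by crediting reserve accounts → +17B.
Government account inflow 31 billion kronor: funds move from bank reserves into the government account → −31B.
Currency deposit 67 billion kronor: returned notes are swapped for reserve credit → +67B.
Net: 17 − 31 + 67 = +53 billion.

+53 billion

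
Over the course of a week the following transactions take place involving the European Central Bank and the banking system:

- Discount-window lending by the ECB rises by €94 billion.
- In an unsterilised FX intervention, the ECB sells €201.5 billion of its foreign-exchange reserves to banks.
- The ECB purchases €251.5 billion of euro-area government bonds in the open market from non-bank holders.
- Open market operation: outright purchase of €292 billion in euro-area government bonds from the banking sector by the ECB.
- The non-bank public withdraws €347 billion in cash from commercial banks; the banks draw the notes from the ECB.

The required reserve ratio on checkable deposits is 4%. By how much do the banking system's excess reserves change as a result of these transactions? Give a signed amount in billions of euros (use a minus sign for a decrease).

+€92.82 billion

Discount-window loan €94 billion: reserves +€94B, deposits 0.
FX sale €201.5 billion: reserves −€201.5B, deposits 0.
Asset purchase (from non-banks) €251.5 billion: reserves +€251.5B, deposits +€251.5B.
OMO purchase (from banks) €292 billion: reserves +€292B, deposits 0.
Currency withdrawal €347 billion: reserves −€347B, deposits −€347B.
Totals: Δreserves = +€89B, Δdeposits = −€95.5B.
Δrequired reserves = 4% × −€95.5B = −€3.82B.
Δexcess reserves = Δreserves − Δrequired = +€89B − (−€3.82B) = +€92.82 billion.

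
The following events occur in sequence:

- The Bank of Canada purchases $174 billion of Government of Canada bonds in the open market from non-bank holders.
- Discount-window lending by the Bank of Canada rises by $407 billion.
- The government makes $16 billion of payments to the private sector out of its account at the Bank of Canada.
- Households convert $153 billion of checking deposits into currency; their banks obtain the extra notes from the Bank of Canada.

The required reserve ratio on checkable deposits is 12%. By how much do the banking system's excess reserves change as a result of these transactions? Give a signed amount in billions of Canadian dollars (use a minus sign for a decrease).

+$439.56 billion

Asset purchase (from non-banks) $174 billion: reserves +$174B, deposits +$174B.
Discount-window loan $407 billion: reserves +$407B, deposits 0.
Government spending $16 billion: reserves +$16B, deposits +$16B.
Currency withdrawal $153 billion: reserves −$153B, deposits −$153B.
Totals: Δreserves = +$444B, Δdeposits = +$37B.
Δrequired reserves = 12% × +$37B = +$4.44B.
Δexcess reserves = Δreserves − Δrequired = +$444B − (+$4.44B) = +$439.56 billion.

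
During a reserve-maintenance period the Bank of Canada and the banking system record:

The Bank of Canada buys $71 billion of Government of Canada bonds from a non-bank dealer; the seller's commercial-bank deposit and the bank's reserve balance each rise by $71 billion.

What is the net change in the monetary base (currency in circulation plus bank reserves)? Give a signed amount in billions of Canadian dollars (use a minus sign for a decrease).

Bank of Canada balance sheet:
  Assets:      Securities +$71B
  Liabilities: Bank reserves +$71B
Commercial banking system:
  Assets:      Reserves at CB +$71B
  Liabilities: Checkable deposits +$71B
Monetary base = currency + reserves: 0 + (+$71B) = +$71 billion.

+$71 billion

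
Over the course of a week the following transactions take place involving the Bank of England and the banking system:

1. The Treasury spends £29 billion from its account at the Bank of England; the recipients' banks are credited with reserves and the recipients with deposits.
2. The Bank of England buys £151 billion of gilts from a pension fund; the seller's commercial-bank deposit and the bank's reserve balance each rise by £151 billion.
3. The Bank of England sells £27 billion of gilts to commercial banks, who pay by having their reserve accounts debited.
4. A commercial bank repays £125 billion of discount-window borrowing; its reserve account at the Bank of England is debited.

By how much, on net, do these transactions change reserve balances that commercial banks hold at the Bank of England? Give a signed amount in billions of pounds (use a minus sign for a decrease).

+£28 billion

Government spending £29 billion: government payments flow into bank reserve accounts → +£29B.
Asset purchase (from non-banks) £151 billion: the Bank of England pays by crediting reserve accounts → +£151B.
OMO sale (to banks) £27 billion: the buying banks pay out of their reserve balances → −£27B.
Discount-window repayment £125 billion: repayment is debited from reserves → −£125B.
Net: 29 + 151 − 27 − 125 = +£28 billion.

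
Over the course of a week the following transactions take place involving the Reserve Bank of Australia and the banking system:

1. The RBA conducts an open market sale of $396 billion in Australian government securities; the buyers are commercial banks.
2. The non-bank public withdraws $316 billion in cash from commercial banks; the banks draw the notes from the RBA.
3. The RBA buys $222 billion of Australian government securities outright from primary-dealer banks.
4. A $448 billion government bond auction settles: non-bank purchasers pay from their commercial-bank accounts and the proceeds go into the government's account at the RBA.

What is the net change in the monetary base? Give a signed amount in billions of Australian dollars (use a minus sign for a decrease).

-$622 billion

RBA balance sheet:
  Assets:      Securities −$174B
  Liabilities: Bank reserves −$938B, Currency in circulation +$316B, Government deposits +$448B
Commercial banking system:
  Assets:      Reserves at CB −$938B, Securities +$174B
  Liabilities: Checkable deposits −$764B
Monetary base = currency + reserves: +$316B + (−$938B) = -$622 billion.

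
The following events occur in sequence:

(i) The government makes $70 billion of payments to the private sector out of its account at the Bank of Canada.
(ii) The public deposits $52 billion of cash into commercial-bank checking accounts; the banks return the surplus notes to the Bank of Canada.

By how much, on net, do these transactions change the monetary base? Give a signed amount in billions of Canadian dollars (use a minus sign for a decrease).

+$70 billion

Government spending $70 billion: a non-base liability converts back to reserves → +$70B.
Currency deposit $52 billion: just a shift between currency and reserves — both are base money → 0.
Net: 70 + 0 = +$70 billion.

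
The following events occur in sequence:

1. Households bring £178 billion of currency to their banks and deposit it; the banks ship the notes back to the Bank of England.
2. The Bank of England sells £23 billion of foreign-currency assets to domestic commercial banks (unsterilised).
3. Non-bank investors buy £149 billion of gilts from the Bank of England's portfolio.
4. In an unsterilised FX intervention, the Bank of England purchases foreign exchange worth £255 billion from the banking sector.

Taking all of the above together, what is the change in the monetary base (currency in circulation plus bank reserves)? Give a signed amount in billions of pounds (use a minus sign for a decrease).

Currency deposit £178 billion: just a shift between currency and reserves — both are base money → 0.
FX sale £23 billion: Bank of England balance sheet contracts → −£23B.
Asset sale (to non-banks) £149 billion: Bank of England balance sheet contracts → −£149B.
FX purchase £255 billion: Bank of England balance sheet expands → +£255B.
Net: 0 − 23 − 149 + 255 = +£83 billion.

+£83 billion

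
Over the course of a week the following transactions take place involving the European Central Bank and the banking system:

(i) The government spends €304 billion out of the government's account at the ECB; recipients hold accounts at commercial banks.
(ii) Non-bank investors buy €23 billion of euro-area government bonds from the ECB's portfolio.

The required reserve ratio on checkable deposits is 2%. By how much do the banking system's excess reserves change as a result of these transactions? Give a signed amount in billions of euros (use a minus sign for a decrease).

+€275.38 billion

Government spending €304 billion: reserves +€304B, deposits +€304B.
Asset sale (to non-banks) €23 billion: reserves −€23B, deposits −€23B.
Totals: Δreserves = +€281B, Δdeposits = +€281B.
Δrequired reserves = 2% × +€281B = +€5.62B.
Δexcess reserves = Δreserves − Δrequired = +€281B − (+€5.62B) = +€275.38 billion.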